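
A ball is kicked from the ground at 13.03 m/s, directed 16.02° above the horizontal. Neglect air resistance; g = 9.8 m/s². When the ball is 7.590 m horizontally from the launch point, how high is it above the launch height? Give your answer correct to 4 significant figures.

0.3796 m

v_x = 13.03 cos 16.02° = 12.524 m/s, v_y0 = 13.03 sin 16.02° = 3.5959 m/s.
Time to reach x = 7.590 m: t = x / v_x = 7.590 / 12.524 = 0.60604 s.
y = v_y0 t − ½ g t² = 3.5959×0.60604 − 4.900×0.60604² = 0.3796 m.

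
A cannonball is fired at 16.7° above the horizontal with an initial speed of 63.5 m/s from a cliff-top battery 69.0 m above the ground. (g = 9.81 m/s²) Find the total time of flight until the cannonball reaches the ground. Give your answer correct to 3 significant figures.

Vertical component: v_y = 63.5 sin 16.7° = 18.25 m/s.
Taking up as positive with launch at y = 69.0 m, landing at y = 0: 0 = 69.0 + 18.25 t − ½(9.81) t².
Solving 4.905 t² − 18.25 t − 69.0 = 0 gives t = [18.25 + √(18.25² + 4·4.905·69.0)] / 9.810 = 6.05 s.

6.05 s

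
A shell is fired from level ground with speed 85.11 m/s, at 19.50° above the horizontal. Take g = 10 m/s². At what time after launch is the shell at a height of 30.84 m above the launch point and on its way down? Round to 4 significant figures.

v_y0 = 85.11 sin 19.50° = 28.410 m/s.
Set y = v_y0 t − ½ g t² = 30.84: 5.000 t² − 28.410 t + 30.84 = 0.
t = [28.410 ± √(807.13 − 616.80)] / 10 = (28.410 ± 13.796) / 10, giving t = 1.461 s or t = 4.221 s.
On the way down corresponds to the larger root: t = 4.221 s.

4.221 s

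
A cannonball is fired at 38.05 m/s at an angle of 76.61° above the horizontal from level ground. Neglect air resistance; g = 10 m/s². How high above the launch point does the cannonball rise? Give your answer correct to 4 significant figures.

Vertical component of launch velocity: v_y = 38.05 sin 76.61° = 37.016 m/s.
At the highest point the vertical velocity is zero, so v_y² = 2 g h_max.
h_max = (37.016)² / (2 × 10) = 1370.2 / 20.00 = 68.51 m.

68.51 m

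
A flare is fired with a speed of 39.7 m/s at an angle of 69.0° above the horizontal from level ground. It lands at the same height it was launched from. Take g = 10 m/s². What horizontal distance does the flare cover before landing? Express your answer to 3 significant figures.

Components: v_x = 39.7 cos 69.0° = 14.23 m/s, v_y = 39.7 sin 69.0° = 37.06 m/s.
Time of flight (same landing height): t = 2 v_y / g = 2 × 37.06 / 10 = 7.412 s.
Range: R = v_x · t = 14.23 × 7.412 = 105 m.

105 m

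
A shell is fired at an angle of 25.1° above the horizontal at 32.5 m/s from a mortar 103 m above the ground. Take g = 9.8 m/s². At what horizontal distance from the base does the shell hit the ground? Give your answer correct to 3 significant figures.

183 m

Components: v_x = 32.5 cos 25.1° = 29.43 m/s, v_y = 32.5 sin 25.1° = 13.79 m/s.
Vertical: 0 = 103 + 13.79 t − ½(9.8) t² ⇒ 4.900 t² − 13.79 t − 103 = 0.
t = [13.79 + √(190.2 + 2019)] / 9.800 = 6.203 s.
Horizontal: R = v_x · t = 29.43 × 6.203 = 183 m.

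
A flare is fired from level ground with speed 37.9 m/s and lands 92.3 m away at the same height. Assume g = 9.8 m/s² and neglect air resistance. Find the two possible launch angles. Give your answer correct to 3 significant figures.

Level-ground range: R = v₀² sin(2θ)/g ⇒ sin 2θ = R g / v₀² = 92.3×9.8/37.9² = 0.6297.
2θ = arcsin(0.6297) = 39.03° or 180° − 39.03° = 140.97°.
So θ = 19.5° or θ = 70.5°.

19.5° and 70.5°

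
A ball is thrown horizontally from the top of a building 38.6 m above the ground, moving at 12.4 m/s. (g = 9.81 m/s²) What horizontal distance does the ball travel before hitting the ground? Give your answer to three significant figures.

Initial vertical velocity is zero, so the fall time comes from h = ½ g t²: t = √(2 × 38.6 / 9.81) = 2.805 s.
Horizontal motion is uniform at 12.4 m/s, so x = 12.4 × 2.805 = 34.8 m.

34.8 m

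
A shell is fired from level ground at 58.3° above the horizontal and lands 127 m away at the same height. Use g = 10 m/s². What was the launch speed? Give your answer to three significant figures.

On level ground, R = v₀² sin(2θ) / g, so v₀ = √(R g / sin 2θ).
sin(2 × 58.3°) = 0.8942.
v₀ = √(127 × 10 / 0.8942) = √1420 = 37.7 m/s.

37.7 m/s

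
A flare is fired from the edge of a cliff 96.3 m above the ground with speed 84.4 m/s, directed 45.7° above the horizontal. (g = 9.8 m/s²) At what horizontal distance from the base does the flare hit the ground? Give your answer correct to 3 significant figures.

811 m

Components: v_x = 84.4 cos 45.7° = 58.95 m/s, v_y = 84.4 sin 45.7° = 60.40 m/s.
Vertical: 0 = 96.3 + 60.40 t − ½(9.8) t² ⇒ 4.900 t² − 60.40 t − 96.3 = 0.
t = [60.40 + √(3648 + 1887)] / 9.800 = 13.75 s.
Horizontal: R = v_x · t = 58.95 × 13.75 = 811 m.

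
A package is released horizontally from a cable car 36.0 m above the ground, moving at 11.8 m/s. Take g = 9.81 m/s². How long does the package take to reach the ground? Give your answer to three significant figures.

2.71 s

The horizontal speed doesn't affect the fall. With v_y0 = 0, h = ½ g t².
t = √(2 × 36.0 / 9.81) = √7.339 = 2.71 s.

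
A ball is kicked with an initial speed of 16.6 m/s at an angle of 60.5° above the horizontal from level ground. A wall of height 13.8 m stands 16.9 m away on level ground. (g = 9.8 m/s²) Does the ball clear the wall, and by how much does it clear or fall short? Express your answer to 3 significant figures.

v_x = 16.6 cos 60.5° = 8.174 m/s; v_y0 = 16.6 sin 60.5° = 14.45 m/s.
Time to reach the wall: t = 16.9 / 8.174 = 2.068 s.
Height at that point: y = 14.45×2.068 − 4.900×2.068² = 8.927 m.
That is 13.8 − 8.927 = 4.87 m below the top of the wall, so the ball does not clear it.

No — it falls 4.87 m short of clearing the wall.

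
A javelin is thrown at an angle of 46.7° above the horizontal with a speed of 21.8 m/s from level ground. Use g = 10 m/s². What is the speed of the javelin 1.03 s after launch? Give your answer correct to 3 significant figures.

v_x = 21.8 cos 46.7° = 14.95 m/s (constant).
v_y(t) = 21.8 sin 46.7° − g t = 15.87 − 10 × 1.03 = 5.570 m/s.
Speed = √(v_x² + v_y²) = √(223.5 + 31.02) = 16.0 m/s.

16.0 m/s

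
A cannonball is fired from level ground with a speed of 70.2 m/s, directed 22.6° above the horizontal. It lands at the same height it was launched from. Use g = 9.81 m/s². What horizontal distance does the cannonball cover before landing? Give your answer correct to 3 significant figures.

For level ground, R = v₀² sin(2θ) / g.
sin(2 × 22.6°) = sin 45.20° = 0.7096.
R = (70.2)² × 0.7096 / 9.81 = 356 m.

356 m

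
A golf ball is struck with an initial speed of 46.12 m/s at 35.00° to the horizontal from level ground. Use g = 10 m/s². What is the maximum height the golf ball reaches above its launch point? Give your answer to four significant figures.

Vertical component of launch velocity: v_y = 46.12 sin 35.00° = 26.453 m/s.
At the highest point the vertical velocity is zero, so v_y² = 2 g h_max.
h_max = (26.453)² / (2 × 10) = 699.76 / 20.00 = 34.99 m.

34.99 m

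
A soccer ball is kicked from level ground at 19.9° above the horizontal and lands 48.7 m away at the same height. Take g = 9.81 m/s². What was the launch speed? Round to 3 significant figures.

On level ground, R = v₀² sin(2θ) / g, so v₀ = √(R g / sin 2θ).
sin(2 × 19.9°) = 0.6401.
v₀ = √(48.7 × 9.81 / 0.6401) = √746.4 = 27.3 m/s.

27.3 m/s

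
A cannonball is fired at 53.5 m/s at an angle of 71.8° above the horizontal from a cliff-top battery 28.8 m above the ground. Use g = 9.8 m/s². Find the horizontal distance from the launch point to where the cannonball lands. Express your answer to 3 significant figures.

Components: v_x = 53.5 cos 71.8° = 16.71 m/s, v_y = 53.5 sin 71.8° = 50.82 m/s.
Vertical: 0 = 28.8 + 50.82 t − ½(9.8) t² ⇒ 4.900 t² − 50.82 t − 28.8 = 0.
t = [50.82 + √(2583 + 564.5)] / 9.800 = 10.91 s.
Horizontal: R = v_x · t = 16.71 × 10.91 = 182 m.

182 m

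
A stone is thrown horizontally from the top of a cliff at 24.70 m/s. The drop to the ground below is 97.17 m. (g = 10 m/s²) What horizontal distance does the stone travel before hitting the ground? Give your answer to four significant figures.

108.9 m

Initial vertical velocity is zero, so the fall time comes from h = ½ g t²: t = √(2 × 97.17 / 10) = 4.4084 s.
Horizontal motion is uniform at 24.70 m/s, so x = 24.70 × 4.4084 = 108.9 m.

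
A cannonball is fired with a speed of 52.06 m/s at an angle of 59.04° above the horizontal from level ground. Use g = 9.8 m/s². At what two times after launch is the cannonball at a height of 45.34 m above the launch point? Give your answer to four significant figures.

1.164 s and 7.946 s

v_y0 = 52.06 sin 59.04° = 44.643 m/s.
Set y = v_y0 t − ½ g t² = 45.34: 4.900 t² − 44.643 t + 45.34 = 0.
t = [44.643 ± √(1993.0 − 888.66)] / 9.8 = (44.643 ± 33.232) / 9.8, giving t = 1.164 s or t = 7.946 s.
So the cannonball is at 45.34 m at t = 1.164 s (rising) and t = 7.946 s (falling).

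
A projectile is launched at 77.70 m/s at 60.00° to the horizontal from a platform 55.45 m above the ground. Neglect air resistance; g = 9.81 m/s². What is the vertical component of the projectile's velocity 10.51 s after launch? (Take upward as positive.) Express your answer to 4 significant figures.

Initial vertical component: v_y0 = 77.70 sin 60.00° = 67.290 m/s.
v_y(t) = v_y0 − g t = 67.290 − 9.81 × 10.51 = -35.81 m/s.

-35.81 m/s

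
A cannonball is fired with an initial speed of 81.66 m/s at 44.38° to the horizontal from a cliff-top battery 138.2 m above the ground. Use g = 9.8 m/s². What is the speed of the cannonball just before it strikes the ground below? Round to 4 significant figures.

96.84 m/s

v_x = 81.66 cos 44.38° = 58.364 m/s is unchanged throughout.
For the vertical component, v_y² = v_y0² + 2 g h = (57.114)² + 2×9.8×138.2 = 5970.7, so |v_y| = 77.270 m/s.
Impact speed = √(v_x² + v_y²) = √(3406.4 + 5970.7) = 96.84 m/s.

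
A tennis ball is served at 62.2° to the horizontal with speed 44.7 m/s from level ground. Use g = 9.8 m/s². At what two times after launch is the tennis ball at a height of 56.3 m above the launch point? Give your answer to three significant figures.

v_y0 = 44.7 sin 62.2° = 39.54 m/s.
Set y = v_y0 t − ½ g t² = 56.3: 4.900 t² − 39.54 t + 56.3 = 0.
t = [39.54 ± √(1563 − 1103)] / 9.8 = (39.54 ± 21.45) / 9.8, giving t = 1.85 s or t = 6.22 s.
So the tennis ball is at 56.3 m at t = 1.85 s (rising) and t = 6.22 s (falling).

1.85 s and 6.22 s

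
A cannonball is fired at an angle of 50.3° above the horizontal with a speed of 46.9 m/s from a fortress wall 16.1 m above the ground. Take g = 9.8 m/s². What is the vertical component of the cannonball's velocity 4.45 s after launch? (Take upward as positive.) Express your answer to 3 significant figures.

-7.53 m/s

Initial vertical component: v_y0 = 46.9 sin 50.3° = 36.08 m/s.
v_y(t) = v_y0 − g t = 36.08 − 9.8 × 4.45 = -7.53 m/s.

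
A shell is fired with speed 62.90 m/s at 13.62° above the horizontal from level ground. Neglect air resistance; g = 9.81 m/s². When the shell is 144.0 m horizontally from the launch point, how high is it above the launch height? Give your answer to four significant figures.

7.674 m

v_x = 62.90 cos 13.62° = 61.131 m/s, v_y0 = 62.90 sin 13.62° = 14.812 m/s.
Time to reach x = 144.0 m: t = x / v_x = 144.0 / 61.131 = 2.3556 s.
y = v_y0 t − ½ g t² = 14.812×2.3556 − 4.905×2.3556² = 7.674 m.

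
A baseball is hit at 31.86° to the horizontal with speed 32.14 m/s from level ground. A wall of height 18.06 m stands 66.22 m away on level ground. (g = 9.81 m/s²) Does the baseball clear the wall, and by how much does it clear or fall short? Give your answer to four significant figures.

v_x = 32.14 cos 31.86° = 27.298 m/s; v_y0 = 32.14 sin 31.86° = 16.965 m/s.
Time to reach the wall: t = 66.22 / 27.298 = 2.4258 s.
Height at that point: y = 16.965×2.4258 − 4.905×2.4258² = 12.290 m.
That is 18.06 − 12.290 = 5.770 m below the top of the wall, so the baseball does not clear it.

No — it falls 5.770 m short of clearing the wall.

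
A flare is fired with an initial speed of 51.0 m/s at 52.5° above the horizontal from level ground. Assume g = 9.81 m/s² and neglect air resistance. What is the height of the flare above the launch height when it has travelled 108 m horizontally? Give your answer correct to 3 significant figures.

v_x = 51.0 cos 52.5° = 31.05 m/s, v_y0 = 51.0 sin 52.5° = 40.46 m/s.
Time to reach x = 108 m: t = x / v_x = 108 / 31.05 = 3.478 s.
y = v_y0 t − ½ g t² = 40.46×3.478 − 4.905×3.478² = 81.4 m.

81.4 m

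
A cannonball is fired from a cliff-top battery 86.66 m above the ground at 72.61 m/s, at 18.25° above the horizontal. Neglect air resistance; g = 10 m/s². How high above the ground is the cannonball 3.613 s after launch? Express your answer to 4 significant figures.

v_y0 = 72.61 sin 18.25° = 22.739 m/s.
y(t) = 86.66 + v_y0 t − ½ g t² = 86.66 + 22.739×3.613 − ½×10×3.613² = 103.5 m.

103.5 m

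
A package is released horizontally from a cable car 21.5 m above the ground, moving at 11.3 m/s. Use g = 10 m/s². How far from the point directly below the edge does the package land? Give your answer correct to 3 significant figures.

23.4 m

Initial vertical velocity is zero, so the fall time comes from h = ½ g t²: t = √(2 × 21.5 / 10) = 2.074 s.
Horizontal motion is uniform at 11.3 m/s, so x = 11.3 × 2.074 = 23.4 m.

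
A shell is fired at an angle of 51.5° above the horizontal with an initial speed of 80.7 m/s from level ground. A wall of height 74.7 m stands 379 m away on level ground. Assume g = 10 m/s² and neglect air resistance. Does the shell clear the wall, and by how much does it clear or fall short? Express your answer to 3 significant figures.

Yes — it clears the wall by 117 m.

v_x = 80.7 cos 51.5° = 50.24 m/s; v_y0 = 80.7 sin 51.5° = 63.16 m/s.
Time to reach the wall: t = 379 / 50.24 = 7.544 s.
Height at that point: y = 63.16×7.544 − 5.000×7.544² = 191.9 m.
That is 191.9 − 74.7 = 117 m above the top of the wall, so the shell clears it.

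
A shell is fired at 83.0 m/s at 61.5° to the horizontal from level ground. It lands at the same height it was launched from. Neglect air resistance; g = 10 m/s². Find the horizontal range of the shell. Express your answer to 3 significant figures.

For level ground, R = v₀² sin(2θ) / g.
sin(2 × 61.5°) = sin 123.0° = 0.8387.
R = (83.0)² × 0.8387 / 10 = 578 m.

578 m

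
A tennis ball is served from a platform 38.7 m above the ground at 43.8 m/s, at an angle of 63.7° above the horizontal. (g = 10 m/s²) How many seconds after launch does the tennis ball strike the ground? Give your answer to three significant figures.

8.74 s

Vertical component: v_y = 43.8 sin 63.7° = 39.27 m/s.
Taking up as positive with launch at y = 38.7 m, landing at y = 0: 0 = 38.7 + 39.27 t − ½(10) t².
Solving 5.000 t² − 39.27 t − 38.7 = 0 gives t = [39.27 + √(39.27² + 4·5.000·38.7)] / 10.00 = 8.74 s.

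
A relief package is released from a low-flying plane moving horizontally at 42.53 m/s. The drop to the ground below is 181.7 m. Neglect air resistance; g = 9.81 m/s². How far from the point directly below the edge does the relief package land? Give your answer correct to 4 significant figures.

Initial vertical velocity is zero, so the fall time comes from h = ½ g t²: t = √(2 × 181.7 / 9.81) = 6.0864 s.
Horizontal motion is uniform at 42.53 m/s, so x = 42.53 × 6.0864 = 258.9 m.

258.9 m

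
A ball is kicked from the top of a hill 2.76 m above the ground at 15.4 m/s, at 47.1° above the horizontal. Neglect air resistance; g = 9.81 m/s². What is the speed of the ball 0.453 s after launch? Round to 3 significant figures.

12.5 m/s

v_x = 15.4 cos 47.1° = 10.48 m/s (constant).
v_y(t) = 15.4 sin 47.1° − g t = 11.28 − 9.81 × 0.453 = 6.836 m/s.
Speed = √(v_x² + v_y²) = √(109.8 + 46.73) = 12.5 m/s.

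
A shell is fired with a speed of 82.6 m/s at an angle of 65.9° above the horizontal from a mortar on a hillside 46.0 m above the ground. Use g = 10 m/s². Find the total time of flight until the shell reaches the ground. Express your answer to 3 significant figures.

15.7 s

Vertical component: v_y = 82.6 sin 65.9° = 75.40 m/s.
Taking up as positive with launch at y = 46.0 m, landing at y = 0: 0 = 46.0 + 75.40 t − ½(10) t².
Solving 5.000 t² − 75.40 t − 46.0 = 0 gives t = [75.40 + √(75.40² + 4·5.000·46.0)] / 10.00 = 15.7 s.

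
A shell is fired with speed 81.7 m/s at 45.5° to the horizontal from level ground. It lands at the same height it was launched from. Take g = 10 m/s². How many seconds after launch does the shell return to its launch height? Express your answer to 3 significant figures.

Vertical component: v_y = 81.7 sin 45.5° = 58.27 m/s.
For a projectile landing at launch height, time of flight is t = 2 v_y / g = 2 × 58.27 / 10 = 11.7 s.

11.7 s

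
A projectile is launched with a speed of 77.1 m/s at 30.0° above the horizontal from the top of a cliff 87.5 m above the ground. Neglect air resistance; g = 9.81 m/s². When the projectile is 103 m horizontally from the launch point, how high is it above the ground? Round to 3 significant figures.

v_x = 77.1 cos 30.0° = 66.77 m/s, v_y0 = 77.1 sin 30.0° = 38.55 m/s.
Time to reach x = 103 m: t = x / v_x = 103 / 66.77 = 1.543 s.
y = 87.5 + v_y0 t − ½ g t² = 87.5 + 38.55×1.543 − 4.905×1.543² = 135 m.

135 m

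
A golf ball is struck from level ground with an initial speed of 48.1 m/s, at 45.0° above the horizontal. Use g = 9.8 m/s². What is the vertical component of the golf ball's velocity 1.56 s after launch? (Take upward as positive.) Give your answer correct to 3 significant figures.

Initial vertical component: v_y0 = 48.1 sin 45.0° = 34.01 m/s.
v_y(t) = v_y0 − g t = 34.01 − 9.8 × 1.56 = 18.7 m/s.

18.7 m/s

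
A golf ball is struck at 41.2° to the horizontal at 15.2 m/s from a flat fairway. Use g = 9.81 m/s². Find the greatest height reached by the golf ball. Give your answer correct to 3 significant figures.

Vertical component of launch velocity: v_y = 15.2 sin 41.2° = 10.01 m/s.
At the highest point the vertical velocity is zero, so v_y² = 2 g h_max.
h_max = (10.01)² / (2 × 9.81) = 100.2 / 19.62 = 5.11 m.

5.11 m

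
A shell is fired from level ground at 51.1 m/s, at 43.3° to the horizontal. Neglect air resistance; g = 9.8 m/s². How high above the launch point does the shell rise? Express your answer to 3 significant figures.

62.7 m

Vertical component of launch velocity: v_y = 51.1 sin 43.3° = 35.05 m/s.
At the highest point the vertical velocity is zero, so v_y² = 2 g h_max.
h_max = (35.05)² / (2 × 9.8) = 1229 / 19.60 = 62.7 m.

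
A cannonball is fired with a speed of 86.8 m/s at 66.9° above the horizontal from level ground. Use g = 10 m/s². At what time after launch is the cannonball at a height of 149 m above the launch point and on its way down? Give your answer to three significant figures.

v_y0 = 86.8 sin 66.9° = 79.84 m/s.
Set y = v_y0 t − ½ g t² = 149: 5.000 t² − 79.84 t + 149 = 0.
t = [79.84 ± √(6374 − 2980)] / 10 = (79.84 ± 58.26) / 10, giving t = 2.16 s or t = 13.8 s.
On the way down corresponds to the larger root: t = 13.8 s.

13.8 s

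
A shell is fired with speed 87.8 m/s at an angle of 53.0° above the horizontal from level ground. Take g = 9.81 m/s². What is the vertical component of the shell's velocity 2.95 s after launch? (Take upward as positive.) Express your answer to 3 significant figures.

Initial vertical component: v_y0 = 87.8 sin 53.0° = 70.12 m/s.
v_y(t) = v_y0 − g t = 70.12 − 9.81 × 2.95 = 41.2 m/s.

41.2 m/s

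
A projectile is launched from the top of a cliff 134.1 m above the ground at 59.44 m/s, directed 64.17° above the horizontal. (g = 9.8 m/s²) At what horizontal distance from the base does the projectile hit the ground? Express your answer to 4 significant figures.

Components: v_x = 59.44 cos 64.17° = 25.898 m/s, v_y = 59.44 sin 64.17° = 53.501 m/s.
Vertical: 0 = 134.1 + 53.501 t − ½(9.8) t² ⇒ 4.900 t² − 53.501 t − 134.1 = 0.
t = [53.501 + √(2862.4 + 2628.4)] / 9.800 = 13.021 s.
Horizontal: R = v_x · t = 25.898 × 13.021 = 337.2 m.

337.2 m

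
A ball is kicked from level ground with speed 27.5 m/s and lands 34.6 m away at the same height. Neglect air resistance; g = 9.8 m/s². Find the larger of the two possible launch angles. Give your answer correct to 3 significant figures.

76.7°

Level-ground range: R = v₀² sin(2θ)/g ⇒ sin 2θ = R g / v₀² = 34.6×9.8/27.5² = 0.4484.
2θ = arcsin(0.4484) = 26.64° or 180° − 26.64° = 153.36°.
So θ = 13.3° or θ = 76.7°.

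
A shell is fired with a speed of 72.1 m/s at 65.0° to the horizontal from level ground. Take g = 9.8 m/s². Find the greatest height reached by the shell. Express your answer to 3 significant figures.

Vertical component of launch velocity: v_y = 72.1 sin 65.0° = 65.34 m/s.
At the highest point the vertical velocity is zero, so v_y² = 2 g h_max.
h_max = (65.34)² / (2 × 9.8) = 4269 / 19.60 = 218 m.

218 m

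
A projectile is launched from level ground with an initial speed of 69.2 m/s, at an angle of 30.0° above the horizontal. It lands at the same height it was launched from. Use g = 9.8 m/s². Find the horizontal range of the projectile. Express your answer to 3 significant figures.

423 m

Components: v_x = 69.2 cos 30.0° = 59.93 m/s, v_y = 69.2 sin 30.0° = 34.60 m/s.
Time of flight (same landing height): t = 2 v_y / g = 2 × 34.60 / 9.8 = 7.061 s.
Range: R = v_x · t = 59.93 × 7.061 = 423 m.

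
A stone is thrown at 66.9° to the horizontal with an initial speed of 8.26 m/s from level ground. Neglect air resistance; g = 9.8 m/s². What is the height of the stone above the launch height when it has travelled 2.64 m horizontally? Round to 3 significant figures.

v_x = 8.26 cos 66.9° = 3.241 m/s, v_y0 = 8.26 sin 66.9° = 7.598 m/s.
Time to reach x = 2.64 m: t = x / v_x = 2.64 / 3.241 = 0.8146 s.
y = v_y0 t − ½ g t² = 7.598×0.8146 − 4.900×0.8146² = 2.94 m.

2.94 m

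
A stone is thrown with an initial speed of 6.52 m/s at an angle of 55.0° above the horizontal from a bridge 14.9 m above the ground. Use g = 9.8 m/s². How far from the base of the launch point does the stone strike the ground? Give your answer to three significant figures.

8.87 m

Components: v_x = 6.52 cos 55.0° = 3.740 m/s, v_y = 6.52 sin 55.0° = 5.341 m/s.
Vertical: 0 = 14.9 + 5.341 t − ½(9.8) t² ⇒ 4.900 t² − 5.341 t − 14.9 = 0.
t = [5.341 + √(28.53 + 292.0)] / 9.800 = 2.372 s.
Horizontal: R = v_x · t = 3.740 × 2.372 = 8.87 m.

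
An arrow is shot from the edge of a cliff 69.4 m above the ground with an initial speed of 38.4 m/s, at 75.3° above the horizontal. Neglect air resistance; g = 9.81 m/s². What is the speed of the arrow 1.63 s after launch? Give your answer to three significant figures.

23.3 m/s

v_x = 38.4 cos 75.3° = 9.744 m/s (constant).
v_y(t) = 38.4 sin 75.3° − g t = 37.14 − 9.81 × 1.63 = 21.15 m/s.
Speed = √(v_x² + v_y²) = √(94.95 + 447.3) = 23.3 m/s.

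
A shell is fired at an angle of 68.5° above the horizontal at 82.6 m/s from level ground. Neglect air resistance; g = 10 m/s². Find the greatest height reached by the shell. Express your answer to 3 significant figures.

295 m

Vertical component of launch velocity: v_y = 82.6 sin 68.5° = 76.85 m/s.
At the highest point the vertical velocity is zero, so v_y² = 2 g h_max.
h_max = (76.85)² / (2 × 10) = 5906 / 20.00 = 295 m.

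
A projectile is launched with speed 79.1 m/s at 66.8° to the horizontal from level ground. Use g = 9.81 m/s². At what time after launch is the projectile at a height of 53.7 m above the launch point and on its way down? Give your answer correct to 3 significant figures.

v_y0 = 79.1 sin 66.8° = 72.70 m/s.
Set y = v_y0 t − ½ g t² = 53.7: 4.905 t² − 72.70 t + 53.7 = 0.
t = [72.70 ± √(5285 − 1054)] / 9.81 = (72.70 ± 65.05) / 9.81, giving t = 0.780 s or t = 14.0 s.
On the way down corresponds to the larger root: t = 14.0 s.

14.0 s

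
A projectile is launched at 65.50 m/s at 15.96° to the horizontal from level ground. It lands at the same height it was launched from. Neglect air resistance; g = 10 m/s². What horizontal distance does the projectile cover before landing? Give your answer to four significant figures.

226.8 m

For level ground, R = v₀² sin(2θ) / g.
sin(2 × 15.96°) = sin 31.920° = 0.5287.
R = (65.50)² × 0.5287 / 10 = 226.8 m.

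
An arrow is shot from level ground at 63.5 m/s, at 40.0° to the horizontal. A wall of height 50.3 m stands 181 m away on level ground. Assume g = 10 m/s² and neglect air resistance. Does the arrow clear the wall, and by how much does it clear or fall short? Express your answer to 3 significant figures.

v_x = 63.5 cos 40.0° = 48.64 m/s; v_y0 = 63.5 sin 40.0° = 40.82 m/s.
Time to reach the wall: t = 181 / 48.64 = 3.721 s.
Height at that point: y = 40.82×3.721 − 5.000×3.721² = 82.66 m.
That is 82.66 − 50.3 = 32.4 m above the top of the wall, so the arrow clears it.

Yes — it clears the wall by 32.4 m.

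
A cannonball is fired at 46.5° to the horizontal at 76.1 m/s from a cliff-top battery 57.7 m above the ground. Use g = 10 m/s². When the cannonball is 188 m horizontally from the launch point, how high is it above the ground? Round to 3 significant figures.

191 m

v_x = 76.1 cos 46.5° = 52.38 m/s, v_y0 = 76.1 sin 46.5° = 55.20 m/s.
Time to reach x = 188 m: t = x / v_x = 188 / 52.38 = 3.589 s.
y = 57.7 + v_y0 t − ½ g t² = 57.7 + 55.20×3.589 − 5.000×3.589² = 191 m.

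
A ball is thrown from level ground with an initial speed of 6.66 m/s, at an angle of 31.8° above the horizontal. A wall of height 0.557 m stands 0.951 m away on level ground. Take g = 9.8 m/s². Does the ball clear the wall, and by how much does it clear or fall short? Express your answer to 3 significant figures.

No — it falls 0.106 m short of clearing the wall.

v_x = 6.66 cos 31.8° = 5.660 m/s; v_y0 = 6.66 sin 31.8° = 3.510 m/s.
Time to reach the wall: t = 0.951 / 5.660 = 0.1680 s.
Height at that point: y = 3.510×0.1680 − 4.900×0.1680² = 0.4514 m.
That is 0.557 − 0.4514 = 0.106 m below the top of the wall, so the ball does not clear it.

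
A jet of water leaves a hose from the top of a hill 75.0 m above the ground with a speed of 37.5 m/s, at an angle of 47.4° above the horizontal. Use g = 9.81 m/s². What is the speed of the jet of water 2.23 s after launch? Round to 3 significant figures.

v_x = 37.5 cos 47.4° = 25.38 m/s (constant).
v_y(t) = 37.5 sin 47.4° − g t = 27.60 − 9.81 × 2.23 = 5.724 m/s.
Speed = √(v_x² + v_y²) = √(644.1 + 32.76) = 26.0 m/s.

26.0 m/s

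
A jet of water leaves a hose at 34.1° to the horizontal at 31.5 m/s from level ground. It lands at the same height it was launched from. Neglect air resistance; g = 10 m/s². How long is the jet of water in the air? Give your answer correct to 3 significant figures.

3.53 s

Vertical component: v_y = 31.5 sin 34.1° = 17.66 m/s.
For a projectile landing at launch height, time of flight is t = 2 v_y / g = 2 × 17.66 / 10 = 3.53 s.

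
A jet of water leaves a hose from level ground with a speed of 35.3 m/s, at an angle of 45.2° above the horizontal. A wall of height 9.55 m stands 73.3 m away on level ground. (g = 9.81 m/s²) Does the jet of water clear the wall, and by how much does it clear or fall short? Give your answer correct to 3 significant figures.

Yes — it clears the wall by 21.7 m.

v_x = 35.3 cos 45.2° = 24.87 m/s; v_y0 = 35.3 sin 45.2° = 25.05 m/s.
Time to reach the wall: t = 73.3 / 24.87 = 2.947 s.
Height at that point: y = 25.05×2.947 − 4.905×2.947² = 31.22 m.
That is 31.22 − 9.55 = 21.7 m above the top of the wall, so the jet of water clears it.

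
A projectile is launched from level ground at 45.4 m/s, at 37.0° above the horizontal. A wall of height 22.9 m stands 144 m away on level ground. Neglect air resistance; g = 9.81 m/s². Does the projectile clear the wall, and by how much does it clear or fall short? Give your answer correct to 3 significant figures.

v_x = 45.4 cos 37.0° = 36.26 m/s; v_y0 = 45.4 sin 37.0° = 27.32 m/s.
Time to reach the wall: t = 144 / 36.26 = 3.971 s.
Height at that point: y = 27.32×3.971 − 4.905×3.971² = 31.14 m.
That is 31.14 − 22.9 = 8.24 m above the top of the wall, so the projectile clears it.

Yes — it clears the wall by 8.24 m.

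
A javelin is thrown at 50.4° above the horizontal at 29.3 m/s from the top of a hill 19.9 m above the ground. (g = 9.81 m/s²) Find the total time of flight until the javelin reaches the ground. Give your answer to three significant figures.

5.36 s

Vertical component: v_y = 29.3 sin 50.4° = 22.58 m/s.
Taking up as positive with launch at y = 19.9 m, landing at y = 0: 0 = 19.9 + 22.58 t − ½(9.81) t².
Solving 4.905 t² − 22.58 t − 19.9 = 0 gives t = [22.58 + √(22.58² + 4·4.905·19.9)] / 9.810 = 5.36 s.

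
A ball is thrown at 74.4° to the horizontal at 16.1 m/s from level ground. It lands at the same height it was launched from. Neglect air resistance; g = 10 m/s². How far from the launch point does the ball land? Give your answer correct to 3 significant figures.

Components: v_x = 16.1 cos 74.4° = 4.330 m/s, v_y = 16.1 sin 74.4° = 15.51 m/s.
Time of flight (same landing height): t = 2 v_y / g = 2 × 15.51 / 10 = 3.102 s.
Range: R = v_x · t = 4.330 × 3.102 = 13.4 m.

13.4 m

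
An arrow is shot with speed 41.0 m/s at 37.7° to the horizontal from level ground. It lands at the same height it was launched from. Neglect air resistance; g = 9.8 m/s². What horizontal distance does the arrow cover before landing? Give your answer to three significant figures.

166 m

Components: v_x = 41.0 cos 37.7° = 32.44 m/s, v_y = 41.0 sin 37.7° = 25.07 m/s.
Time of flight (same landing height): t = 2 v_y / g = 2 × 25.07 / 9.8 = 5.116 s.
Range: R = v_x · t = 32.44 × 5.116 = 166 m.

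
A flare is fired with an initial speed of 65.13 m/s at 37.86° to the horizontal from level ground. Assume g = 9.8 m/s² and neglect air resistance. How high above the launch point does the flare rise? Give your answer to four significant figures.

81.52 m

Vertical component of launch velocity: v_y = 65.13 sin 37.86° = 39.973 m/s.
At the highest point the vertical velocity is zero, so v_y² = 2 g h_max.
h_max = (39.973)² / (2 × 9.8) = 1597.8 / 19.60 = 81.52 m.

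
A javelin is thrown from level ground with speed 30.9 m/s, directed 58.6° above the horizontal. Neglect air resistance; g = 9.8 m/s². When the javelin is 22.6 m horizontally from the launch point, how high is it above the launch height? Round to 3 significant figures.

27.4 m

v_x = 30.9 cos 58.6° = 16.10 m/s, v_y0 = 30.9 sin 58.6° = 26.37 m/s.
Time to reach x = 22.6 m: t = x / v_x = 22.6 / 16.10 = 1.404 s.
y = v_y0 t − ½ g t² = 26.37×1.404 − 4.900×1.404² = 27.4 m.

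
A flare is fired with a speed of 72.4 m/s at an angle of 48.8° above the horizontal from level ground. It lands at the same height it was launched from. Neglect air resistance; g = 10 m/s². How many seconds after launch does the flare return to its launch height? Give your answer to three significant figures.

Vertical component: v_y = 72.4 sin 48.8° = 54.47 m/s.
For a projectile landing at launch height, time of flight is t = 2 v_y / g = 2 × 54.47 / 10 = 10.9 s.

10.9 s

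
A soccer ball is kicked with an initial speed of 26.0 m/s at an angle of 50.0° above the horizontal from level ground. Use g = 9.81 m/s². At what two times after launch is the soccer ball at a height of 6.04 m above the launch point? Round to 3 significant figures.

0.330 s and 3.73 s

v_y0 = 26.0 sin 50.0° = 19.92 m/s.
Set y = v_y0 t − ½ g t² = 6.04: 4.905 t² − 19.92 t + 6.04 = 0.
t = [19.92 ± √(396.8 − 118.5)] / 9.81 = (19.92 ± 16.68) / 9.81, giving t = 0.330 s or t = 3.73 s.
So the soccer ball is at 6.04 m at t = 0.330 s (rising) and t = 3.73 s (falling).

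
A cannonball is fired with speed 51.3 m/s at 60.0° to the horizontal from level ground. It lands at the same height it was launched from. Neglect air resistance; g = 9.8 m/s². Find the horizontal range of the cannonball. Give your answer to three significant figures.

For level ground, R = v₀² sin(2θ) / g.
sin(2 × 60.0°) = sin 120.0° = 0.8660.
R = (51.3)² × 0.8660 / 9.8 = 233 m.

233 m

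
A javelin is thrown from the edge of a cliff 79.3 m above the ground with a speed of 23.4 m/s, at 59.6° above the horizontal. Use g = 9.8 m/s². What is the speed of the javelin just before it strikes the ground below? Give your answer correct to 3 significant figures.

45.8 m/s

v_x = 23.4 cos 59.6° = 11.84 m/s is unchanged throughout.
For the vertical component, v_y² = v_y0² + 2 g h = (20.18)² + 2×9.8×79.3 = 1962, so |v_y| = 44.29 m/s.
Impact speed = √(v_x² + v_y²) = √(140.2 + 1962) = 45.8 m/s.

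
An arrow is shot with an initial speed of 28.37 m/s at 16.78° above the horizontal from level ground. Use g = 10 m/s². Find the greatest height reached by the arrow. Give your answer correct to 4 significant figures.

Vertical component of launch velocity: v_y = 28.37 sin 16.78° = 8.1904 m/s.
At the highest point the vertical velocity is zero, so v_y² = 2 g h_max.
h_max = (8.1904)² / (2 × 10) = 67.083 / 20.00 = 3.354 m.

3.354 m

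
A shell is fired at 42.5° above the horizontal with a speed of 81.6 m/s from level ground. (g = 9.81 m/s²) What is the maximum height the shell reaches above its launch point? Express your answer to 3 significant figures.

155 m

Vertical component of launch velocity: v_y = 81.6 sin 42.5° = 55.13 m/s.
At the highest point the vertical velocity is zero, so v_y² = 2 g h_max.
h_max = (55.13)² / (2 × 9.81) = 3039 / 19.62 = 155 m.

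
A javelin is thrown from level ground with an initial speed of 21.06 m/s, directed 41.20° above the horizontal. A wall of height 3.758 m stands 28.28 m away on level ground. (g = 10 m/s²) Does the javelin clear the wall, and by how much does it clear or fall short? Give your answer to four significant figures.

Yes — it clears the wall by 5.074 m.

v_x = 21.06 cos 41.20° = 15.846 m/s; v_y0 = 21.06 sin 41.20° = 13.872 m/s.
Time to reach the wall: t = 28.28 / 15.846 = 1.7847 s.
Height at that point: y = 13.872×1.7847 − 5.000×1.7847² = 8.8316 m.
That is 8.8316 − 3.758 = 5.074 m above the top of the wall, so the javelin clears it.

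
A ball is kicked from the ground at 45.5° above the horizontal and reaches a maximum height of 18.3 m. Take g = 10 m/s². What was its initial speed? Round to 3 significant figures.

26.8 m/s

At maximum height v_y = 0, so (v₀ sin θ)² = 2 g H.
v₀ sin 45.5° = √(2 × 10 × 18.3) = 19.13 m/s.
v₀ = 19.13 / sin 45.5° = 19.13 / 0.7133 = 26.8 m/s.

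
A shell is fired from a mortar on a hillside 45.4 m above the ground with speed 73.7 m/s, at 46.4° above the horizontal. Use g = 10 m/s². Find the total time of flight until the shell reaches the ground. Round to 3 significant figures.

Vertical component: v_y = 73.7 sin 46.4° = 53.37 m/s.
Taking up as positive with launch at y = 45.4 m, landing at y = 0: 0 = 45.4 + 53.37 t − ½(10) t².
Solving 5.000 t² − 53.37 t − 45.4 = 0 gives t = [53.37 + √(53.37² + 4·5.000·45.4)] / 10.00 = 11.5 s.

11.5 s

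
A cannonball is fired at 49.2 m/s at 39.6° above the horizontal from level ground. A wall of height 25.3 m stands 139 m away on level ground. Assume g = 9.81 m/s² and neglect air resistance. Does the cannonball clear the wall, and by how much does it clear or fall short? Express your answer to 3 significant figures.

Yes — it clears the wall by 23.7 m.

v_x = 49.2 cos 39.6° = 37.91 m/s; v_y0 = 49.2 sin 39.6° = 31.36 m/s.
Time to reach the wall: t = 139 / 37.91 = 3.667 s.
Height at that point: y = 31.36×3.667 − 4.905×3.667² = 49.04 m.
That is 49.04 − 25.3 = 23.7 m above the top of the wall, so the cannonball clears it.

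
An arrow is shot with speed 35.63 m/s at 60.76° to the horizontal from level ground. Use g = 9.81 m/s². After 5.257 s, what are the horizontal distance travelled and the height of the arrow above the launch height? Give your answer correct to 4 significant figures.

x = 91.49 m, y = 27.89 m

v_x = 35.63 cos 60.76° = 17.404 m/s; v_y0 = 35.63 sin 60.76° = 31.090 m/s.
x = v_x t = 17.404 × 5.257 = 91.49 m.
y = v_y0 t − ½ g t² = 31.090×5.257 − 4.905×5.257² = 27.89 m.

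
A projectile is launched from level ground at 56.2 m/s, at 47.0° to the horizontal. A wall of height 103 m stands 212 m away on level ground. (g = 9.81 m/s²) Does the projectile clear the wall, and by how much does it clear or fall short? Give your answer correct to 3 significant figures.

v_x = 56.2 cos 47.0° = 38.33 m/s; v_y0 = 56.2 sin 47.0° = 41.10 m/s.
Time to reach the wall: t = 212 / 38.33 = 5.531 s.
Height at that point: y = 41.10×5.531 − 4.905×5.531² = 77.27 m.
That is 103 − 77.27 = 25.7 m below the top of the wall, so the projectile does not clear it.

No — it falls 25.7 m short of clearing the wall.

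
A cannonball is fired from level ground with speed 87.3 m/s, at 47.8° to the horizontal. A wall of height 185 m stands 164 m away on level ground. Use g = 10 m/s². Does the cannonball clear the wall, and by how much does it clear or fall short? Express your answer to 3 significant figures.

v_x = 87.3 cos 47.8° = 58.64 m/s; v_y0 = 87.3 sin 47.8° = 64.67 m/s.
Time to reach the wall: t = 164 / 58.64 = 2.797 s.
Height at that point: y = 64.67×2.797 − 5.000×2.797² = 141.8 m.
That is 185 − 141.8 = 43.2 m below the top of the wall, so the cannonball does not clear it.

No — it falls 43.2 m short of clearing the wall.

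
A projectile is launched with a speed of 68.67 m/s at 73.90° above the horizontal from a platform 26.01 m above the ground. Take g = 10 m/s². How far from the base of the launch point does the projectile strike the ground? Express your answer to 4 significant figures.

Components: v_x = 68.67 cos 73.90° = 19.043 m/s, v_y = 68.67 sin 73.90° = 65.977 m/s.
Vertical: 0 = 26.01 + 65.977 t − ½(10) t² ⇒ 5.000 t² − 65.977 t − 26.01 = 0.
t = [65.977 + √(4353.0 + 520.20)] / 10.00 = 13.579 s.
Horizontal: R = v_x · t = 19.043 × 13.579 = 258.6 m.

258.6 m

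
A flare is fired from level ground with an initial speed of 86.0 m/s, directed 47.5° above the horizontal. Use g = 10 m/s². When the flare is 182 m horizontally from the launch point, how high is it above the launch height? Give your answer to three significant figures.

v_x = 86.0 cos 47.5° = 58.10 m/s, v_y0 = 86.0 sin 47.5° = 63.41 m/s.
Time to reach x = 182 m: t = x / v_x = 182 / 58.10 = 3.133 s.
y = v_y0 t − ½ g t² = 63.41×3.133 − 5.000×3.133² = 150 m.

150 m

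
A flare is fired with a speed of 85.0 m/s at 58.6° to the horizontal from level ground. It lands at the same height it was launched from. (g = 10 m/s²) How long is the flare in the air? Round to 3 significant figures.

Vertical component: v_y = 85.0 sin 58.6° = 72.55 m/s.
For a projectile landing at launch height, time of flight is t = 2 v_y / g = 2 × 72.55 / 10 = 14.5 s.

14.5 s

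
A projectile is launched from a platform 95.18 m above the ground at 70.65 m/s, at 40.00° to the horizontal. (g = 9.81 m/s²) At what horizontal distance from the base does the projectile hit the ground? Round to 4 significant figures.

596.4 m

Components: v_x = 70.65 cos 40.00° = 54.121 m/s, v_y = 70.65 sin 40.00° = 45.413 m/s.
Vertical: 0 = 95.18 + 45.413 t − ½(9.81) t² ⇒ 4.905 t² − 45.413 t − 95.18 = 0.
t = [45.413 + √(2062.3 + 1867.4)] / 9.810 = 11.019 s.
Horizontal: R = v_x · t = 54.121 × 11.019 = 596.4 m.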